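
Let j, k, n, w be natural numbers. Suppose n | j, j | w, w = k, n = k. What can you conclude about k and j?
k = j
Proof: n = k and n | j, hence k | j. w = k and j | w, hence j | k. k | j, so k = j.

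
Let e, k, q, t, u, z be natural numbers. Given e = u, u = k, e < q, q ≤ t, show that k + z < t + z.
e = u and u = k, so e = k. e < q and q ≤ t, therefore e < t. e = k, so k < t. Then k + z < t + z.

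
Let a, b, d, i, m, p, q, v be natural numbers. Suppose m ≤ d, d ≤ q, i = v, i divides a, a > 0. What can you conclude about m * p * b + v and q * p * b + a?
m * p * b + v ≤ q * p * b + a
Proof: Since m ≤ d and d ≤ q, m ≤ q. By multiplying by a non-negative, m * p ≤ q * p. By multiplying by a non-negative, m * p * b ≤ q * p * b. i = v and i divides a, so v divides a. a > 0, so v ≤ a. Since m * p * b ≤ q * p * b, m * p * b + v ≤ q * p * b + a.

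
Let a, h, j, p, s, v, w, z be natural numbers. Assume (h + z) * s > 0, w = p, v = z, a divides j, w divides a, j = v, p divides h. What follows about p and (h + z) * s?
p ≤ (h + z) * s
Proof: w divides a and a divides j, thus w divides j. Since j = v, w divides v. Since v = z, w divides z. From w = p, p divides z. p divides h, so p divides h + z. Then p divides (h + z) * s. Because (h + z) * s > 0, p ≤ (h + z) * s.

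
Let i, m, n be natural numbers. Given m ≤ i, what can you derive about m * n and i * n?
m * n ≤ i * n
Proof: Since m ≤ i, by multiplying by a non-negative, m * n ≤ i * n.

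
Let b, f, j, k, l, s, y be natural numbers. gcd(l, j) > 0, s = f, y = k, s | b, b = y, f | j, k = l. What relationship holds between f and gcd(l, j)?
f ≤ gcd(l, j)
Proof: From y = k and k = l, y = l. b = y and s | b, so s | y. Since s = f, f | y. Since y = l, f | l. Since f | j, f | gcd(l, j). Since gcd(l, j) > 0, f ≤ gcd(l, j).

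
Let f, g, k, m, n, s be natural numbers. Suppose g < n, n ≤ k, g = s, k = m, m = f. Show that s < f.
k = m and m = f, thus k = f. g < n and n ≤ k, therefore g < k. g = s, so s < k. k = f, so s < f.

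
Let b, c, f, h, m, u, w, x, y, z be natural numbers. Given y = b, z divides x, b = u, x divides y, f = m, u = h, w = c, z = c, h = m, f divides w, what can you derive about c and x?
c = x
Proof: z = c and z divides x, so c divides x. y = b and b = u, hence y = u. Since u = h, y = h. Since x divides y, x divides h. h = m, so x divides m. From f = m and f divides w, m divides w. x divides m, so x divides w. Since w = c, x divides c. Since c divides x, c = x.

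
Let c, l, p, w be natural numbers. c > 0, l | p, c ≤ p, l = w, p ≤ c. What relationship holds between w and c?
w ≤ c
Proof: Because p ≤ c and c ≤ p, p = c. Since l | p, l | c. l = w, so w | c. c > 0, so w ≤ c.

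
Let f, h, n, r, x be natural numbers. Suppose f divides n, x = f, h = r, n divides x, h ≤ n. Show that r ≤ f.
Because x = f and n divides x, n divides f. f divides n, so n = f. h = r and h ≤ n, thus r ≤ n. Because n = f, r ≤ f.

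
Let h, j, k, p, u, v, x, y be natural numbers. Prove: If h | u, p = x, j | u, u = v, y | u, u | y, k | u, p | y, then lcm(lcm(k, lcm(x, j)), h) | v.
y | u and u | y, thus y = u. p | y, so p | u. Since p = x, x | u. j | u, so lcm(x, j) | u. k | u, so lcm(k, lcm(x, j)) | u. Since h | u, lcm(lcm(k, lcm(x, j)), h) | u. Since u = v, lcm(lcm(k, lcm(x, j)), h) | v.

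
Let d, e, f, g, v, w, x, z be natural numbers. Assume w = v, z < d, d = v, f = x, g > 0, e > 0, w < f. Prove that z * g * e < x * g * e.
From d = v and z < d, z < v. Since w = v and w < f, v < f. Since z < v, z < f. f = x, so z < x. g > 0, so z * g < x * g. Since e > 0, z * g * e < x * g * e.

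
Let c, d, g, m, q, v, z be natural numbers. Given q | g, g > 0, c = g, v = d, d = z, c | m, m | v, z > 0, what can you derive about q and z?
q ≤ z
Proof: Since q | g and g > 0, q ≤ g. v = d and d = z, so v = z. Because c | m and m | v, c | v. v = z, so c | z. c = g, so g | z. Because z > 0, g ≤ z. From q ≤ g, q ≤ z.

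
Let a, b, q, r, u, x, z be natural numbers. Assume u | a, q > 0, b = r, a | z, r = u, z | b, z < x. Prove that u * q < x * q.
b = r and r = u, so b = u. Since z | b, z | u. Since u | a and a | z, u | z. From z | u, z = u. Since z < x, u < x. Since q > 0, u * q < x * q.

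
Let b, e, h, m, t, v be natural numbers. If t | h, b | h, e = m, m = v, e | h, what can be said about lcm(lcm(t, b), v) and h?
lcm(lcm(t, b), v) | h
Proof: t | h and b | h, so lcm(t, b) | h. From e = m and m = v, e = v. Because e | h, v | h. Since lcm(t, b) | h, lcm(lcm(t, b), v) | h.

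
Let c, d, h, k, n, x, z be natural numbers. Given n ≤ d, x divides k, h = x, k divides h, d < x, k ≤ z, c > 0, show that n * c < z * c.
h = x and k divides h, thus k divides x. x divides k, so x = k. Since d < x, d < k. From n ≤ d, n < k. Since k ≤ z, n < z. Since c > 0, by multiplying by a positive, n * c < z * c.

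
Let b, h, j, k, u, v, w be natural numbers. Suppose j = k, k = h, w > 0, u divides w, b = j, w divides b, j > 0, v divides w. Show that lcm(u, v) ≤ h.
u divides w and v divides w, hence lcm(u, v) divides w. From w > 0, lcm(u, v) ≤ w. j = k and k = h, so j = h. b = j and w divides b, thus w divides j. j > 0, so w ≤ j. Since j = h, w ≤ h. lcm(u, v) ≤ w, so lcm(u, v) ≤ h.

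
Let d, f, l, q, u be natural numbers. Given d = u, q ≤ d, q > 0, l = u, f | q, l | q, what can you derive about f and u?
f | u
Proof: d = u and q ≤ d, hence q ≤ u. l = u and l | q, therefore u | q. q > 0, so u ≤ q. q ≤ u, so q = u. Since f | q, f | u.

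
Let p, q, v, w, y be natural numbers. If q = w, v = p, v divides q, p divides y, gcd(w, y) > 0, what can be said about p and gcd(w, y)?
p ≤ gcd(w, y)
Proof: From v = p and v divides q, p divides q. q = w, so p divides w. p divides y, so p divides gcd(w, y). Because gcd(w, y) > 0, p ≤ gcd(w, y).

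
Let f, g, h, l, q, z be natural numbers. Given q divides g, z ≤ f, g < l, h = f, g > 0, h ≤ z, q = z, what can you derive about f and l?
f < l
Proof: h = f and h ≤ z, thus f ≤ z. Since z ≤ f, z = f. q divides g and g > 0, thus q ≤ g. From q = z, z ≤ g. g < l, so z < l. Since z = f, f < l.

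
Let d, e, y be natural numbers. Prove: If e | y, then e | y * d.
e | y. By divisibility extends to multiples, e | y * d.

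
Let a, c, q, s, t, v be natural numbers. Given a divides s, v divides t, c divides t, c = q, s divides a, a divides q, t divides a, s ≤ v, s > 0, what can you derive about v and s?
v = s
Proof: Since c = q and c divides t, q divides t. a divides q, so a divides t. Since t divides a, t = a. a divides s and s divides a, so a = s. Since t = a, t = s. v divides t, so v divides s. s > 0, so v ≤ s. s ≤ v, so v = s.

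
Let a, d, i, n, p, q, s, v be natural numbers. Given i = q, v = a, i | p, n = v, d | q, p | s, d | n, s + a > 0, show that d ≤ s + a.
Because i | p and p | s, i | s. Since i = q, q | s. d | q, so d | s. n = v and v = a, therefore n = a. d | n, so d | a. d | s, so d | s + a. Since s + a > 0, d ≤ s + a.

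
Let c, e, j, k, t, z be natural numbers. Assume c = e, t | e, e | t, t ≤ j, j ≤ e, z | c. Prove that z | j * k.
Because t | e and e | t, t = e. Since t ≤ j, e ≤ j. Because j ≤ e, e = j. Since c = e, c = j. Since z | c, z | j. Then z | j * k.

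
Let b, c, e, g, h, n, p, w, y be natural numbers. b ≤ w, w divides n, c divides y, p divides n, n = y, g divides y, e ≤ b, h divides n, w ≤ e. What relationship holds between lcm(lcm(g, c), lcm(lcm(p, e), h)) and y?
lcm(lcm(g, c), lcm(lcm(p, e), h)) divides y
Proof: Because g divides y and c divides y, lcm(g, c) divides y. From e ≤ b and b ≤ w, e ≤ w. Since w ≤ e, w = e. w divides n, so e divides n. Since p divides n, lcm(p, e) divides n. h divides n, so lcm(lcm(p, e), h) divides n. n = y, so lcm(lcm(p, e), h) divides y. From lcm(g, c) divides y, lcm(lcm(g, c), lcm(lcm(p, e), h)) divides y.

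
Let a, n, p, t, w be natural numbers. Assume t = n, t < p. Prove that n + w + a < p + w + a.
From t = n and t < p, n < p. Then n + w < p + w. Then n + w + a < p + w + a.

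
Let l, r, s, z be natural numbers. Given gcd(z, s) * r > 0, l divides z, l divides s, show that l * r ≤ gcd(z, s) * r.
l divides z and l divides s, thus l divides gcd(z, s). Then l * r divides gcd(z, s) * r. Because gcd(z, s) * r > 0, l * r ≤ gcd(z, s) * r.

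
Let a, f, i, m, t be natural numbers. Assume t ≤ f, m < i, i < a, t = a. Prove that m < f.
m < i and i < a, thus m < a. t = a and t ≤ f, therefore a ≤ f. Since m < a, m < f.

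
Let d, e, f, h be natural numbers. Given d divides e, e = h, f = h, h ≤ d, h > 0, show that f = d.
e = h and d divides e, therefore d divides h. Since h > 0, d ≤ h. From h ≤ d, h = d. Since f = h, f = d.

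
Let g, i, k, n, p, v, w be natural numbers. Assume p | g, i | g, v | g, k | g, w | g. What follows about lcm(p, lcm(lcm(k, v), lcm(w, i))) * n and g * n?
lcm(p, lcm(lcm(k, v), lcm(w, i))) * n | g * n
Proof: k | g and v | g, thus lcm(k, v) | g. Since w | g and i | g, lcm(w, i) | g. lcm(k, v) | g, so lcm(lcm(k, v), lcm(w, i)) | g. Since p | g, lcm(p, lcm(lcm(k, v), lcm(w, i))) | g. Then lcm(p, lcm(lcm(k, v), lcm(w, i))) * n | g * n.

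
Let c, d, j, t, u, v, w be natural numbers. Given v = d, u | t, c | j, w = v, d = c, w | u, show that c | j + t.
v = d and d = c, so v = c. From w | u and u | t, w | t. Because w = v, v | t. v = c, so c | t. Since c | j, c | j + t.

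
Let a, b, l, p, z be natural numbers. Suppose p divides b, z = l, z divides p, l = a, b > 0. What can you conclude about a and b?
a ≤ b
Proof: z = l and l = a, therefore z = a. z divides p and p divides b, thus z divides b. z = a, so a divides b. Since b > 0, a ≤ b.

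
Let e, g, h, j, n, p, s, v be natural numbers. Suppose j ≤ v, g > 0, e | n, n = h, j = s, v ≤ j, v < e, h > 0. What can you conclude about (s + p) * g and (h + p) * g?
(s + p) * g < (h + p) * g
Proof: Since v ≤ j and j ≤ v, v = j. j = s, so v = s. n = h and e | n, therefore e | h. Since h > 0, e ≤ h. Because v < e, v < h. Since v = s, s < h. Then s + p < h + p. g > 0, so (s + p) * g < (h + p) * g.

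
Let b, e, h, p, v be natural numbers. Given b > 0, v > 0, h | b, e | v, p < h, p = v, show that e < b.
From e | v and v > 0, e ≤ v. p = v and p < h, therefore v < h. e ≤ v, so e < h. From h | b and b > 0, h ≤ b. e < h, so e < b.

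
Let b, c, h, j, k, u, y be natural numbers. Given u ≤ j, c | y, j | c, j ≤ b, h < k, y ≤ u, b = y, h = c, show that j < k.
Since y ≤ u and u ≤ j, y ≤ j. b = y and j ≤ b, so j ≤ y. y ≤ j, so y = j. Since c | y, c | j. Since j | c, c = j. h = c, so h = j. Because h < k, j < k.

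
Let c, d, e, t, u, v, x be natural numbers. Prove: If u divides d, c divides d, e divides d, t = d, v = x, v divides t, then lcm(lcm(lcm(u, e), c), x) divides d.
Since u divides d and e divides d, lcm(u, e) divides d. c divides d, so lcm(lcm(u, e), c) divides d. t = d and v divides t, hence v divides d. Since v = x, x divides d. Because lcm(lcm(u, e), c) divides d, lcm(lcm(lcm(u, e), c), x) divides d.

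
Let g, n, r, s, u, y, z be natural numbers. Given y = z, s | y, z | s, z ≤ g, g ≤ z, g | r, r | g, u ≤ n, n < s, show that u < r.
From y = z and s | y, s | z. z | s, so s = z. z ≤ g and g ≤ z, so z = g. s = z, so s = g. g | r and r | g, thus g = r. Since s = g, s = r. Since u ≤ n and n < s, u < s. Since s = r, u < r.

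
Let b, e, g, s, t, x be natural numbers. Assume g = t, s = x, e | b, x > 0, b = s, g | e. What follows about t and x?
t ≤ x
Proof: g = t and g | e, hence t | e. b = s and s = x, thus b = x. Since e | b, e | x. t | e, so t | x. Since x > 0, t ≤ x.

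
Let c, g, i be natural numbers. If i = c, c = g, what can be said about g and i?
g = i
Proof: Since i = c and c = g, i = g. Then g = i.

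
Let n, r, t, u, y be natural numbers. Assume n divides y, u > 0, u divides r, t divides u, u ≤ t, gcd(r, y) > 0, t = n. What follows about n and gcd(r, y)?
n ≤ gcd(r, y)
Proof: t divides u and u > 0, so t ≤ u. Since u ≤ t, u = t. Since t = n, u = n. Since u divides r, n divides r. n divides y, so n divides gcd(r, y). gcd(r, y) > 0, so n ≤ gcd(r, y).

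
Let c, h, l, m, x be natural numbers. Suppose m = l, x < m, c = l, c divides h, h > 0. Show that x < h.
From m = l and x < m, x < l. c = l and c divides h, therefore l divides h. h > 0, so l ≤ h. x < l, so x < h.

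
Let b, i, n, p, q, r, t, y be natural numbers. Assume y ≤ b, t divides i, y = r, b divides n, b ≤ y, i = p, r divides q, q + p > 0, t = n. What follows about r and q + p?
r ≤ q + p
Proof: b ≤ y and y ≤ b, so b = y. Since y = r, b = r. t = n and t divides i, therefore n divides i. b divides n, so b divides i. From i = p, b divides p. Since b = r, r divides p. From r divides q, r divides q + p. q + p > 0, so r ≤ q + p.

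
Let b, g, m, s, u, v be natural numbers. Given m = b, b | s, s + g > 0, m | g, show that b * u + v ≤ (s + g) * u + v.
m = b and m | g, therefore b | g. b | s, so b | s + g. s + g > 0, so b ≤ s + g. Then b * u ≤ (s + g) * u. Then b * u + v ≤ (s + g) * u + v.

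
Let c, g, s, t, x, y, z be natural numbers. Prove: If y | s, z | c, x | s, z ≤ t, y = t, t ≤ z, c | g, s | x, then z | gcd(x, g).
t ≤ z and z ≤ t, hence t = z. y = t, so y = z. Because s | x and x | s, s = x. Since y | s, y | x. Since y = z, z | x. z | c and c | g, thus z | g. Because z | x, z | gcd(x, g).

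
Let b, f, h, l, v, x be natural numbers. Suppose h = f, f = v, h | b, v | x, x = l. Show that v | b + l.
h = f and f = v, so h = v. Since h | b, v | b. From x = l and v | x, v | l. Since v | b, v | b + l.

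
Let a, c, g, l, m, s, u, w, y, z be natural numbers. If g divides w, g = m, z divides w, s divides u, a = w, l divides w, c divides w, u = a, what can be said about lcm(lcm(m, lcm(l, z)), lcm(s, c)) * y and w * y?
lcm(lcm(m, lcm(l, z)), lcm(s, c)) * y divides w * y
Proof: g = m and g divides w, thus m divides w. l divides w and z divides w, so lcm(l, z) divides w. m divides w, so lcm(m, lcm(l, z)) divides w. u = a and s divides u, therefore s divides a. a = w, so s divides w. c divides w, so lcm(s, c) divides w. lcm(m, lcm(l, z)) divides w, so lcm(lcm(m, lcm(l, z)), lcm(s, c)) divides w. Then lcm(lcm(m, lcm(l, z)), lcm(s, c)) * y divides w * y.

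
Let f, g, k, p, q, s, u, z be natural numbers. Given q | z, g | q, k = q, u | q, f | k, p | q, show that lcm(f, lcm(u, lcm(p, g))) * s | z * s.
k = q and f | k, therefore f | q. Since p | q and g | q, lcm(p, g) | q. u | q, so lcm(u, lcm(p, g)) | q. Since f | q, lcm(f, lcm(u, lcm(p, g))) | q. q | z, so lcm(f, lcm(u, lcm(p, g))) | z. Then lcm(f, lcm(u, lcm(p, g))) * s | z * s.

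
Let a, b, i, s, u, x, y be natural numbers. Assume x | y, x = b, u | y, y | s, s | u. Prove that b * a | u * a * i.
Since y | s and s | u, y | u. u | y, so y = u. Because x = b and x | y, b | y. y = u, so b | u. Then b * a | u * a. Then b * a | u * a * i.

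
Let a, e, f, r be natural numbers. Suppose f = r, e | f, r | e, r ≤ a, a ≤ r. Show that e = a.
Because f = r and e | f, e | r. r | e, so e = r. Because r ≤ a and a ≤ r, r = a. Since e = r, e = a.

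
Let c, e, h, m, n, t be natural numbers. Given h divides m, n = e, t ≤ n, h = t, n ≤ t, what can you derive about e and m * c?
e divides m * c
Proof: t ≤ n and n ≤ t, thus t = n. h = t, so h = n. h divides m, so n divides m. From n = e, e divides m. Then e divides m * c.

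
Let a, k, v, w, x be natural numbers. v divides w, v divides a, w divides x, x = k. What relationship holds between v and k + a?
v divides k + a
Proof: Since x = k and w divides x, w divides k. From v divides w, v divides k. v divides a, so v divides k + a.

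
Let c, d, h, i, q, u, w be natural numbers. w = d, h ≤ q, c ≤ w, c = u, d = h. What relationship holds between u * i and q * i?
u * i ≤ q * i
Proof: w = d and d = h, therefore w = h. c = u and c ≤ w, thus u ≤ w. From w = h, u ≤ h. h ≤ q, so u ≤ q. By multiplying by a non-negative, u * i ≤ q * i.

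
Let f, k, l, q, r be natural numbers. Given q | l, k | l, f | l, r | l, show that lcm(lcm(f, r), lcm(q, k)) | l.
f | l and r | l, therefore lcm(f, r) | l. q | l and k | l, therefore lcm(q, k) | l. Since lcm(f, r) | l, lcm(lcm(f, r), lcm(q, k)) | l.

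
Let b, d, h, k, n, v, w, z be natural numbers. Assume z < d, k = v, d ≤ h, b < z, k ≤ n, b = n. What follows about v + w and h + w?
v + w < h + w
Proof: k = v and k ≤ n, therefore v ≤ n. b < z and z < d, so b < d. Since b = n, n < d. v ≤ n, so v < d. Since d ≤ h, v < h. Then v + w < h + w.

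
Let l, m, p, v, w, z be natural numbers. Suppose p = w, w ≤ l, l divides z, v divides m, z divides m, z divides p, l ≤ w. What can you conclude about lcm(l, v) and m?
lcm(l, v) divides m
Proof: w ≤ l and l ≤ w, thus w = l. Since p = w, p = l. z divides p, so z divides l. Since l divides z, z = l. z divides m, so l divides m. Since v divides m, lcm(l, v) divides m.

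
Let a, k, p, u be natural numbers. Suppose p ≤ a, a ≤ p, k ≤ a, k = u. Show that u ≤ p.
Because a ≤ p and p ≤ a, a = p. k = u and k ≤ a, thus u ≤ a. Since a = p, u ≤ p.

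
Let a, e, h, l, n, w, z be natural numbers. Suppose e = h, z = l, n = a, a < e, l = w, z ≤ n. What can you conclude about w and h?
w < h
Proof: z = l and z ≤ n, so l ≤ n. n = a, so l ≤ a. Since a < e, l < e. l = w, so w < e. Since e = h, w < h.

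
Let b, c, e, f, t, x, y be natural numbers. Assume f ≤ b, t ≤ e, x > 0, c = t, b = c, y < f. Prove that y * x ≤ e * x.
b = c and c = t, hence b = t. Because y < f and f ≤ b, y < b. b = t, so y < t. From t ≤ e, y < e. Since x > 0, by multiplying by a positive, y * x < e * x. Then y * x ≤ e * x.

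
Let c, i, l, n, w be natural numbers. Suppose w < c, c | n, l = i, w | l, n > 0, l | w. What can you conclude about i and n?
i < n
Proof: Since w | l and l | w, w = l. l = i, so w = i. w < c, so i < c. c | n and n > 0, thus c ≤ n. Since i < c, i < n.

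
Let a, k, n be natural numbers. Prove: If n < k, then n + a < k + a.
n < k. By adding to both sides, n + a < k + a.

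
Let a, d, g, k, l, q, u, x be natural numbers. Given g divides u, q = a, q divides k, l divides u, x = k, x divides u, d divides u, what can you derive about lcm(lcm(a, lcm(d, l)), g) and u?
lcm(lcm(a, lcm(d, l)), g) divides u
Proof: q = a and q divides k, hence a divides k. x = k and x divides u, therefore k divides u. Since a divides k, a divides u. d divides u and l divides u, hence lcm(d, l) divides u. Since a divides u, lcm(a, lcm(d, l)) divides u. g divides u, so lcm(lcm(a, lcm(d, l)), g) divides u.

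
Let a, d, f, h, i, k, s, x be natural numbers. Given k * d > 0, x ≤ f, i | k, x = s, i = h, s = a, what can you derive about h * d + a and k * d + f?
h * d + a ≤ k * d + f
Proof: From i = h and i | k, h | k. Then h * d | k * d. Since k * d > 0, h * d ≤ k * d. Since x = s and s = a, x = a. x ≤ f, so a ≤ f. Since h * d ≤ k * d, h * d + a ≤ k * d + f.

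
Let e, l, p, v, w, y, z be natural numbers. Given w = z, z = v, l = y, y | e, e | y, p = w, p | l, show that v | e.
Because w = z and z = v, w = v. y | e and e | y, so y = e. Since l = y, l = e. p = w and p | l, hence w | l. l = e, so w | e. w = v, so v | e.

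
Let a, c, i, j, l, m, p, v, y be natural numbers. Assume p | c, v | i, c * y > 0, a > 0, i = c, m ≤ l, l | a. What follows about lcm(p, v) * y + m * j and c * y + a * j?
lcm(p, v) * y + m * j ≤ c * y + a * j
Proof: i = c and v | i, therefore v | c. Since p | c, lcm(p, v) | c. Then lcm(p, v) * y | c * y. c * y > 0, so lcm(p, v) * y ≤ c * y. Since l | a and a > 0, l ≤ a. Since m ≤ l, m ≤ a. Then m * j ≤ a * j. Since lcm(p, v) * y ≤ c * y, lcm(p, v) * y + m * j ≤ c * y + a * j.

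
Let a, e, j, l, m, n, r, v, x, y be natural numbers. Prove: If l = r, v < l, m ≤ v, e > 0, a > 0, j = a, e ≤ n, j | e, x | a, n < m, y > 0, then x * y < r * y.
x | a and a > 0, so x ≤ a. j | e and e > 0, thus j ≤ e. Since j = a, a ≤ e. x ≤ a, so x ≤ e. Because e ≤ n and n < m, e < m. From m ≤ v, e < v. l = r and v < l, hence v < r. Since e < v, e < r. Because x ≤ e, x < r. y > 0, so x * y < r * y.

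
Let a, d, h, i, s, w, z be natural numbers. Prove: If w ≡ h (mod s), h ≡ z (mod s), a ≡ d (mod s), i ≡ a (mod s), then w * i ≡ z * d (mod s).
Because w ≡ h (mod s) and h ≡ z (mod s), w ≡ z (mod s). Since i ≡ a (mod s) and a ≡ d (mod s), i ≡ d (mod s). Since w ≡ z (mod s), by multiplying congruences, w * i ≡ z * d (mod s).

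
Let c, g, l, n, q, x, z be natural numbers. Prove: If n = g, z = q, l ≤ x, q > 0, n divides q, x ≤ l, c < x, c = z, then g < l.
Since n = g and n divides q, g divides q. q > 0, so g ≤ q. c = z and z = q, thus c = q. x ≤ l and l ≤ x, therefore x = l. From c < x, c < l. Since c = q, q < l. Because g ≤ q, g < l.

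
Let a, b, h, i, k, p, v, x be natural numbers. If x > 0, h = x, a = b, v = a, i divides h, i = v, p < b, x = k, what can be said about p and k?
p < k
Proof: i = v and v = a, so i = a. Because a = b, i = b. h = x and i divides h, thus i divides x. From x > 0, i ≤ x. i = b, so b ≤ x. Since p < b, p < x. Since x = k, p < k.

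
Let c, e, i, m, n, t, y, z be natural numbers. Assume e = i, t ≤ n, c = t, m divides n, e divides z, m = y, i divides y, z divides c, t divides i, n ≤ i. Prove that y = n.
m = y and m divides n, hence y divides n. Because e = i and e divides z, i divides z. c = t and z divides c, so z divides t. Because i divides z, i divides t. From t divides i, t = i. t ≤ n, so i ≤ n. Since n ≤ i, i = n. i divides y, so n divides y. Since y divides n, y = n.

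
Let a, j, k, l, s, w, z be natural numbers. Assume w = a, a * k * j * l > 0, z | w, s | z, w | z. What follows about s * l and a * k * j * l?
s * l ≤ a * k * j * l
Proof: Since z | w and w | z, z = w. Because w = a, z = a. From s | z, s | a. Then s | a * k. Then s | a * k * j. Then s * l | a * k * j * l. Since a * k * j * l > 0, s * l ≤ a * k * j * l.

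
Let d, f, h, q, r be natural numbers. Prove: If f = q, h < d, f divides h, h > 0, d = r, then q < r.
f divides h and h > 0, hence f ≤ h. Since f = q, q ≤ h. Because d = r and h < d, h < r. q ≤ h, so q < r.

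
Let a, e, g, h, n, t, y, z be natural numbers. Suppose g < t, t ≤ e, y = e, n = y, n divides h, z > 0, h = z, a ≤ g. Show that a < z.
a ≤ g and g < t, hence a < t. t ≤ e, so a < e. From n = y and y = e, n = e. h = z and n divides h, thus n divides z. From z > 0, n ≤ z. n = e, so e ≤ z. a < e, so a < z.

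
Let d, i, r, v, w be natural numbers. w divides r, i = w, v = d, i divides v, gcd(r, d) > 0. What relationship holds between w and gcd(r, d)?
w ≤ gcd(r, d)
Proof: v = d and i divides v, hence i divides d. From i = w, w divides d. w divides r, so w divides gcd(r, d). gcd(r, d) > 0, so w ≤ gcd(r, d).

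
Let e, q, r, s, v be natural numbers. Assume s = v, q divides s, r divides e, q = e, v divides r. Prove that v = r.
Since q = e and q divides s, e divides s. r divides e, so r divides s. s = v, so r divides v. Since v divides r, r = v. Then v = r.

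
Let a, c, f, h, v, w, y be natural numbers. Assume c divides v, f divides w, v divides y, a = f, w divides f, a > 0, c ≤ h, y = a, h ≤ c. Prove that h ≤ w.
f divides w and w divides f, so f = w. Since a = f, a = w. Since c ≤ h and h ≤ c, c = h. y = a and v divides y, so v divides a. Since c divides v, c divides a. Since c = h, h divides a. a > 0, so h ≤ a. Since a = w, h ≤ w.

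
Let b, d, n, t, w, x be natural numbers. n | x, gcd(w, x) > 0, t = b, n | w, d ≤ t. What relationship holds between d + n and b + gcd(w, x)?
d + n ≤ b + gcd(w, x)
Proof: Since t = b and d ≤ t, d ≤ b. Because n | w and n | x, n | gcd(w, x). gcd(w, x) > 0, so n ≤ gcd(w, x). From d ≤ b, d + n ≤ b + gcd(w, x).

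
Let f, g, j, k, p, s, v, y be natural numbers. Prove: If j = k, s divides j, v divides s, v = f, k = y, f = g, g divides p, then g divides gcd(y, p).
v = f and f = g, therefore v = g. j = k and k = y, thus j = y. s divides j, so s divides y. Since v divides s, v divides y. From v = g, g divides y. g divides p, so g divides gcd(y, p).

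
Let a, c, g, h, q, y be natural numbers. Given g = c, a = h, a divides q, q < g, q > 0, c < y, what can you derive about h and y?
h < y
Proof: From a divides q and q > 0, a ≤ q. Since a = h, h ≤ q. From g = c and q < g, q < c. c < y, so q < y. h ≤ q, so h < y.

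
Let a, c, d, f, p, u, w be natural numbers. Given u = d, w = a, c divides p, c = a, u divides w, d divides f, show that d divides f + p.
Since u = d and u divides w, d divides w. w = a, so d divides a. From c = a and c divides p, a divides p. d divides a, so d divides p. d divides f, so d divides f + p.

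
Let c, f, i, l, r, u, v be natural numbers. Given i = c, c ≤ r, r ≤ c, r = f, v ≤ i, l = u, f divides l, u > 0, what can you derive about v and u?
v ≤ u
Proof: c ≤ r and r ≤ c, so c = r. i = c, so i = r. r = f, so i = f. v ≤ i, so v ≤ f. From l = u and f divides l, f divides u. From u > 0, f ≤ u. v ≤ f, so v ≤ u.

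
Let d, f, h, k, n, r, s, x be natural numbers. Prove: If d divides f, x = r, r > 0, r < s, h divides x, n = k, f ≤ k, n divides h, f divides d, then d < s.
f divides d and d divides f, hence f = d. Since f ≤ k, d ≤ k. x = r and h divides x, hence h divides r. Since n divides h, n divides r. Since r > 0, n ≤ r. Since n = k, k ≤ r. From d ≤ k, d ≤ r. r < s, so d < s.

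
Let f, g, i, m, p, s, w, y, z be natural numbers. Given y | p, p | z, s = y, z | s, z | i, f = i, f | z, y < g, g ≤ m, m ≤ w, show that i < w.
From y | p and p | z, y | z. s = y and z | s, so z | y. y | z, so y = z. f = i and f | z, thus i | z. Since z | i, z = i. y = z, so y = i. g ≤ m and m ≤ w, hence g ≤ w. y < g, so y < w. Since y = i, i < w.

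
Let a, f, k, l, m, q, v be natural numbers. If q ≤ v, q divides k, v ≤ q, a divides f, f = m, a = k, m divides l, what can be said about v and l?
v divides l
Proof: q ≤ v and v ≤ q, so q = v. a = k and a divides f, hence k divides f. q divides k, so q divides f. Since f = m, q divides m. Since q = v, v divides m. Since m divides l, v divides l.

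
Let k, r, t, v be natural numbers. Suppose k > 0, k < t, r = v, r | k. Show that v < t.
r = v and r | k, so v | k. k > 0, so v ≤ k. Because k < t, v < t.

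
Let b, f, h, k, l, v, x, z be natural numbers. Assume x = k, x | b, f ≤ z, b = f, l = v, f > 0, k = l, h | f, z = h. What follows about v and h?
v | h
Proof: z = h and f ≤ z, hence f ≤ h. h | f and f > 0, so h ≤ f. Since f ≤ h, f = h. Since b = f, b = h. x = k and k = l, hence x = l. Since x | b, l | b. Since l = v, v | b. Since b = h, v | h.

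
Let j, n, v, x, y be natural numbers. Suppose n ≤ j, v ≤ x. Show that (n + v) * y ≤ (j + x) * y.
n ≤ j and v ≤ x, thus n + v ≤ j + x. Then (n + v) * y ≤ (j + x) * y.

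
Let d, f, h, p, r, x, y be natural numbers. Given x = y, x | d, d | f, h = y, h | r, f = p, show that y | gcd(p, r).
From x = y and x | d, y | d. f = p and d | f, hence d | p. y | d, so y | p. h = y and h | r, hence y | r. Since y | p, y | gcd(p, r).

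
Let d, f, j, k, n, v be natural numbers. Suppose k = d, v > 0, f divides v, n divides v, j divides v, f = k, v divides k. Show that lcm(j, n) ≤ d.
f = k and f divides v, therefore k divides v. v divides k, so v = k. k = d, so v = d. j divides v and n divides v, therefore lcm(j, n) divides v. Since v > 0, lcm(j, n) ≤ v. Since v = d, lcm(j, n) ≤ d.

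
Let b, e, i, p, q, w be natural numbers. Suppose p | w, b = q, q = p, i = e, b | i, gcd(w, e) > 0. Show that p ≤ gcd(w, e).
b = q and q = p, so b = p. i = e and b | i, therefore b | e. b = p, so p | e. Since p | w, p | gcd(w, e). From gcd(w, e) > 0, p ≤ gcd(w, e).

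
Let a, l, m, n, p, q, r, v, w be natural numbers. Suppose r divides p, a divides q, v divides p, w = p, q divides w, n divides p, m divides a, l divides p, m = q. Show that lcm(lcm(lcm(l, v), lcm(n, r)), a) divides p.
From l divides p and v divides p, lcm(l, v) divides p. n divides p and r divides p, therefore lcm(n, r) divides p. Because lcm(l, v) divides p, lcm(lcm(l, v), lcm(n, r)) divides p. m = q and m divides a, thus q divides a. Since a divides q, q = a. Because w = p and q divides w, q divides p. q = a, so a divides p. Since lcm(lcm(l, v), lcm(n, r)) divides p, lcm(lcm(lcm(l, v), lcm(n, r)), a) divides p.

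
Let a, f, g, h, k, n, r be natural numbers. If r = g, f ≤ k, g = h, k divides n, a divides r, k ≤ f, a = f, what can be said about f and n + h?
f divides n + h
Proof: Since k ≤ f and f ≤ k, k = f. Since k divides n, f divides n. Because r = g and g = h, r = h. a = f and a divides r, therefore f divides r. r = h, so f divides h. Since f divides n, f divides n + h.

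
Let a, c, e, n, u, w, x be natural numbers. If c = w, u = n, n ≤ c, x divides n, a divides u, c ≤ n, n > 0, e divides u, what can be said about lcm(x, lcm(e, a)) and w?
lcm(x, lcm(e, a)) ≤ w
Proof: From n ≤ c and c ≤ n, n = c. Because c = w, n = w. e divides u and a divides u, hence lcm(e, a) divides u. u = n, so lcm(e, a) divides n. Since x divides n, lcm(x, lcm(e, a)) divides n. n > 0, so lcm(x, lcm(e, a)) ≤ n. Since n = w, lcm(x, lcm(e, a)) ≤ w.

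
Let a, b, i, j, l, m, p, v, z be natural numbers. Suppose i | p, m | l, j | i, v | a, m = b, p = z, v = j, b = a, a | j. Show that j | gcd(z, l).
From j | i and i | p, j | p. p = z, so j | z. m = b and b = a, hence m = a. Since v = j and v | a, j | a. a | j, so a = j. Since m = a, m = j. Because m | l, j | l. j | z, so j | gcd(z, l).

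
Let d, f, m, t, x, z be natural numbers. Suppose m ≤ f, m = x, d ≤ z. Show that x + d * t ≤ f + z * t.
Because m = x and m ≤ f, x ≤ f. d ≤ z, so d * t ≤ z * t. x ≤ f, so x + d * t ≤ f + z * t.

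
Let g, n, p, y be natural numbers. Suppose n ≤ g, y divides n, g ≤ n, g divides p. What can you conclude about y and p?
y divides p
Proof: n ≤ g and g ≤ n, so n = g. y divides n, so y divides g. Since g divides p, y divides p.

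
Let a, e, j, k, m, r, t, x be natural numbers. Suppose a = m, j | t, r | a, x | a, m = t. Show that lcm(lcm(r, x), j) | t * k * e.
From a = m and m = t, a = t. Because r | a and x | a, lcm(r, x) | a. Since a = t, lcm(r, x) | t. j | t, so lcm(lcm(r, x), j) | t. Then lcm(lcm(r, x), j) | t * k. Then lcm(lcm(r, x), j) | t * k * e.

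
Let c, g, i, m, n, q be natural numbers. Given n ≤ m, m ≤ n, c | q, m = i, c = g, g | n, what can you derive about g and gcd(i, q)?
g | gcd(i, q)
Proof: From n ≤ m and m ≤ n, n = m. Since m = i, n = i. g | n, so g | i. c = g and c | q, hence g | q. Because g | i, g | gcd(i, q).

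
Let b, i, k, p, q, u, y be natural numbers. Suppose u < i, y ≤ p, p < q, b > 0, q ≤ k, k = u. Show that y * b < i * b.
y ≤ p and p < q, thus y < q. Since k = u and q ≤ k, q ≤ u. Since y < q, y < u. Since u < i, y < i. Since b > 0, by multiplying by a positive, y * b < i * b.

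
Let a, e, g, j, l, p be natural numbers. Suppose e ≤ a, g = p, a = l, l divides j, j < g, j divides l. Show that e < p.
a = l and e ≤ a, hence e ≤ l. j divides l and l divides j, so j = l. g = p and j < g, therefore j < p. j = l, so l < p. Since e ≤ l, e < p.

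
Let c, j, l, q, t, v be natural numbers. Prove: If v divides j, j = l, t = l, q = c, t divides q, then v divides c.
From j = l and v divides j, v divides l. Since q = c and t divides q, t divides c. Since t = l, l divides c. Since v divides l, v divides c.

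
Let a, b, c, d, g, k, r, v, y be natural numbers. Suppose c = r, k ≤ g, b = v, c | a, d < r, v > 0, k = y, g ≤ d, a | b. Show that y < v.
k = y and k ≤ g, therefore y ≤ g. g ≤ d and d < r, hence g < r. y ≤ g, so y < r. Because c = r and c | a, r | a. Since a | b, r | b. b = v, so r | v. v > 0, so r ≤ v. Since y < r, y < v.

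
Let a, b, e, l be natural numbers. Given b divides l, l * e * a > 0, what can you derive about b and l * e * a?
b ≤ l * e * a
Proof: From b divides l, b divides l * e. Then b divides l * e * a. l * e * a > 0, so b ≤ l * e * a.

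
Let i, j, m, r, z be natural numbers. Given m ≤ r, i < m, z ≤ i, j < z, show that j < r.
Since z ≤ i and i < m, z < m. Since m ≤ r, z < r. j < z, so j < r.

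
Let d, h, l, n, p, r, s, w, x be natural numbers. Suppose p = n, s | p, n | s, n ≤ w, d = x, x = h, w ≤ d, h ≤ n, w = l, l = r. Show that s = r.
p = n and s | p, hence s | n. Since n | s, s = n. From d = x and x = h, d = h. Since w ≤ d, w ≤ h. Since h ≤ n, w ≤ n. n ≤ w, so n = w. Since s = n, s = w. Since w = l, s = l. Since l = r, s = r.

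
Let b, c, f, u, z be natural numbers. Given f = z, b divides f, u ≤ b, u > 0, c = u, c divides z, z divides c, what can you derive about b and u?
b = u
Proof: z divides c and c divides z, so z = c. f = z, so f = c. b divides f, so b divides c. c = u, so b divides u. u > 0, so b ≤ u. Because u ≤ b, b = u.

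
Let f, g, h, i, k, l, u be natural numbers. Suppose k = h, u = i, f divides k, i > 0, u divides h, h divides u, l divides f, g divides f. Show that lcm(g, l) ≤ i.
h divides u and u divides h, so h = u. Since u = i, h = i. g divides f and l divides f, hence lcm(g, l) divides f. Because k = h and f divides k, f divides h. Since lcm(g, l) divides f, lcm(g, l) divides h. h = i, so lcm(g, l) divides i. i > 0, so lcm(g, l) ≤ i.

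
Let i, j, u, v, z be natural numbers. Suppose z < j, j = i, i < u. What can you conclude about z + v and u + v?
z + v < u + v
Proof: j = i and z < j, thus z < i. i < u, so z < u. Then z + v < u + v.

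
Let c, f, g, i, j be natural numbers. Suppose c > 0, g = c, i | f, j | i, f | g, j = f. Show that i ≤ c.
j = f and j | i, so f | i. Since i | f, f = i. g = c and f | g, thus f | c. From c > 0, f ≤ c. Since f = i, i ≤ c.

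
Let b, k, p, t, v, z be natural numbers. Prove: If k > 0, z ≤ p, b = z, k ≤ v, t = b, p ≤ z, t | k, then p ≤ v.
Because z ≤ p and p ≤ z, z = p. t = b and t | k, thus b | k. b = z, so z | k. k > 0, so z ≤ k. k ≤ v, so z ≤ v. Because z = p, p ≤ v.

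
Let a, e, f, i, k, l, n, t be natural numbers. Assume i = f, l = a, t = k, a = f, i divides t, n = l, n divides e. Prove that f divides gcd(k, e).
i = f and i divides t, therefore f divides t. t = k, so f divides k. n = l and l = a, hence n = a. a = f, so n = f. Since n divides e, f divides e. f divides k, so f divides gcd(k, e).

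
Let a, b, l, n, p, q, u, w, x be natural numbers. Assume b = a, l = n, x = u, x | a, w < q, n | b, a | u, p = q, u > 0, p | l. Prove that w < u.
Because x = u and x | a, u | a. Because a | u, a = u. Since b = a, b = u. l = n and p | l, hence p | n. n | b, so p | b. p = q, so q | b. Because b = u, q | u. u > 0, so q ≤ u. w < q, so w < u.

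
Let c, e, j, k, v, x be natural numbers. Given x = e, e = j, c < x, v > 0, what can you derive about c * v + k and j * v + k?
c * v + k < j * v + k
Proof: x = e and e = j, so x = j. c < x, so c < j. Since v > 0, c * v < j * v. Then c * v + k < j * v + k.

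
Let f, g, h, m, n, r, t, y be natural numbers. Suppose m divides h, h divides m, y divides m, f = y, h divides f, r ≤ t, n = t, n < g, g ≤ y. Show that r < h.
Since m divides h and h divides m, m = h. y divides m, so y divides h. f = y and h divides f, therefore h divides y. y divides h, so y = h. Because n < g and g ≤ y, n < y. n = t, so t < y. r ≤ t, so r < y. y = h, so r < h.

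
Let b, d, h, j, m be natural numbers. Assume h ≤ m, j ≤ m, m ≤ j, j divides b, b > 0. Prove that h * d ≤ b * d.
Since j ≤ m and m ≤ j, j = m. Since j divides b, m divides b. b > 0, so m ≤ b. Since h ≤ m, h ≤ b. By multiplying by a non-negative, h * d ≤ b * d.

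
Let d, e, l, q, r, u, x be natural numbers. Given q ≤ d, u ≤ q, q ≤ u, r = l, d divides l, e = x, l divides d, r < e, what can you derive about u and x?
u < x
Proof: Since q ≤ u and u ≤ q, q = u. d divides l and l divides d, so d = l. Since q ≤ d, q ≤ l. q = u, so u ≤ l. From e = x and r < e, r < x. Since r = l, l < x. Because u ≤ l, u < x.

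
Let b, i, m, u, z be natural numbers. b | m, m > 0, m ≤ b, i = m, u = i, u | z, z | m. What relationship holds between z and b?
z = b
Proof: b | m and m > 0, therefore b ≤ m. m ≤ b, so b = m. u = i and u | z, thus i | z. i = m, so m | z. Since z | m, m = z. b = m, so b = z. Then z = b.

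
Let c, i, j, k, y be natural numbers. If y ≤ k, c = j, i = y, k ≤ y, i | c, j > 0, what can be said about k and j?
k ≤ j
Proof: y ≤ k and k ≤ y, therefore y = k. c = j and i | c, therefore i | j. Since i = y, y | j. Since j > 0, y ≤ j. From y = k, k ≤ j.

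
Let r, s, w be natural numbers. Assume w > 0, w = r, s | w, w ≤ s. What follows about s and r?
s = r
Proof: From s | w and w > 0, s ≤ w. Since w ≤ s, s = w. Since w = r, s = r.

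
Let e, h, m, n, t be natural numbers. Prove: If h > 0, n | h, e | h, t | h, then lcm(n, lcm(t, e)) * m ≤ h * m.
t | h and e | h, thus lcm(t, e) | h. Because n | h, lcm(n, lcm(t, e)) | h. From h > 0, lcm(n, lcm(t, e)) ≤ h. Then lcm(n, lcm(t, e)) * m ≤ h * m.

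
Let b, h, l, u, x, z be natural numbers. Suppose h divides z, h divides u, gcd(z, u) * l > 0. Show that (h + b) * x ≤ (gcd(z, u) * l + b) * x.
h divides z and h divides u, therefore h divides gcd(z, u). Then h divides gcd(z, u) * l. Because gcd(z, u) * l > 0, h ≤ gcd(z, u) * l. Then h + b ≤ gcd(z, u) * l + b. By multiplying by a non-negative, (h + b) * x ≤ (gcd(z, u) * l + b) * x.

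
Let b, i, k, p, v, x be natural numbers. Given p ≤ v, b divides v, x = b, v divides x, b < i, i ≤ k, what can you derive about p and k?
p < k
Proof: Since x = b and v divides x, v divides b. b divides v, so b = v. From b < i and i ≤ k, b < k. Since b = v, v < k. Since p ≤ v, p < k.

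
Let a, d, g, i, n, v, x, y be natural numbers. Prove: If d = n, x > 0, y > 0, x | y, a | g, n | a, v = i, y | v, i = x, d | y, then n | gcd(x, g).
Because v = i and y | v, y | i. Since i = x, y | x. x > 0, so y ≤ x. Since x | y and y > 0, x ≤ y. Since y ≤ x, y = x. d = n and d | y, hence n | y. Since y = x, n | x. From n | a and a | g, n | g. Since n | x, n | gcd(x, g).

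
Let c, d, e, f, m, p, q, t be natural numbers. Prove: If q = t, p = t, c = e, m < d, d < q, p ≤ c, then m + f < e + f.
q = t and d < q, hence d < t. m < d, so m < t. Because p = t and p ≤ c, t ≤ c. Since c = e, t ≤ e. m < t, so m < e. Then m + f < e + f.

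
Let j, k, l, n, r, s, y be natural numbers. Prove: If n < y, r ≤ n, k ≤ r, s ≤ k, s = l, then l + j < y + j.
Since s = l and s ≤ k, l ≤ k. Since k ≤ r, l ≤ r. Because r ≤ n and n < y, r < y. Because l ≤ r, l < y. Then l + j < y + j.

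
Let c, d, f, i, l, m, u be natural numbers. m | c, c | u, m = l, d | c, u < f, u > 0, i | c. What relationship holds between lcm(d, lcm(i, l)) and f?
lcm(d, lcm(i, l)) < f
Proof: m = l and m | c, hence l | c. Because i | c, lcm(i, l) | c. Since d | c, lcm(d, lcm(i, l)) | c. Since c | u, lcm(d, lcm(i, l)) | u. Because u > 0, lcm(d, lcm(i, l)) ≤ u. u < f, so lcm(d, lcm(i, l)) < f.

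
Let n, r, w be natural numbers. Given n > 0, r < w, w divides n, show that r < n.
w divides n and n > 0, hence w ≤ n. r < w, so r < n.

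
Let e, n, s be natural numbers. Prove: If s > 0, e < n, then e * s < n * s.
e < n and s > 0. By multiplying by a positive, e * s < n * s.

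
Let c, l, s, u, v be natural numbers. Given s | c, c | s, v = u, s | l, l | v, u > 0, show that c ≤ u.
s | c and c | s, thus s = c. s | l and l | v, hence s | v. Because v = u, s | u. From s = c, c | u. Since u > 0, c ≤ u.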